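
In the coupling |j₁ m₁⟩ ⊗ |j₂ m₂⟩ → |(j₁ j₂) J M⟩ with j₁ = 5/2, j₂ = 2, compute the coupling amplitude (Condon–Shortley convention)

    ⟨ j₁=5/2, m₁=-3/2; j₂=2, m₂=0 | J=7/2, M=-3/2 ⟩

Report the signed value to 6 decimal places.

j₁+j₂−J=1  J+j₁−j₂=4  J−j₁+j₂=3  j₁+j₂+J+1=9
(j₁±m₁, j₂±m₂, J±M) = (1,4,2,2,2,5)
P² = 512/7
sum k=0..1:
  [0] +1/48 = 1/48
  [1] −1/12 = -1/12
S = -1/16
C² = P²·S² = 2/7 ; C = -0.534522

−√(2/7) ≈ -0.534522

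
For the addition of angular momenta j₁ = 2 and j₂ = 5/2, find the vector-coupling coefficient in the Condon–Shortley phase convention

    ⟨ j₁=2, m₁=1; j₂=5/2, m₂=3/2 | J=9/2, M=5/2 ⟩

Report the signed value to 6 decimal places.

+√(5/9) = +0.745356

√[10·0!4!5!/10! · 3!1!4!1!7!2!] = √(11520)
  +(−1)^0/∏(0,0,1,4,3,1)! = 1/144  (running 1/144)
⟨..|..⟩ = √(11520)·(1/144) = +0.745356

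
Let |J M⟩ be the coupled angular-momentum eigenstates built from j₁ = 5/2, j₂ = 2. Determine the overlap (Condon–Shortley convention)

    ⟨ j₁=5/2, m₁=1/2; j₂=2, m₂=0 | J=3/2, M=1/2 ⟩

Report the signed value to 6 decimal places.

−√(2/35) ≈ -0.239046

triangle: 3!*2!*1!/7! = 12/5040
(j±m)!: 3!*2!*2!*2!*2!*1! = 96
prefactor² = (2J+1)*Δ*N² = 32/35
  k=1: −1/(1!*2!*1!*1!*1!*0!) = -1/2
  k=2: +1/(2!*1!*0!*0!*2!*1!) = 1/4
Σ = -1/4  ⇒  CG² = 32/35*(-1/4)² = 2/35
CG = −√(2/35) = -0.239046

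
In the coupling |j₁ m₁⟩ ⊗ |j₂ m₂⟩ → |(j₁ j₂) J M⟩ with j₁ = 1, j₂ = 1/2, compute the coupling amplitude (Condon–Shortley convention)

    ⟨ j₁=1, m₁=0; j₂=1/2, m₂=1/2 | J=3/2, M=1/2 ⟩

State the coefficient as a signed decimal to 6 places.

j₁+j₂−J=0  J+j₁−j₂=2  J−j₁+j₂=1  j₁+j₂+J+1=4
(j₁±m₁, j₂±m₂, J±M) = (1,1,1,0,2,1)
P² = 2/3
sum k=0..0:
  [0] +1/1 = 1
S = 1
C² = P²·S² = 2/3 ; C = +0.816497

+0.816497  (= +√(2/3))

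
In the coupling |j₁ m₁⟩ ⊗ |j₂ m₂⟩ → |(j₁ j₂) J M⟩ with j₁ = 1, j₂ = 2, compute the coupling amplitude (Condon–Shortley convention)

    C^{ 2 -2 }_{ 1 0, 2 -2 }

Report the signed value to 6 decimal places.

√[5·1!1!3!/6! · 1!1!0!4!0!4!] = √(24)
  +(−1)^0/∏(0,1,1,0,0,3)! = 1/6  (running 1/6)
⟨..|..⟩ = √(24)·(1/6) = +0.816497

+√(2/3) ≈ +0.816497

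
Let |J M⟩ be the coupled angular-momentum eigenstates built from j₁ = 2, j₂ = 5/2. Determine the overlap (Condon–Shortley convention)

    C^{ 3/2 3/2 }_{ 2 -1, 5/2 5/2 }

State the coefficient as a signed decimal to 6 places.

triangle: 3!*1!*2!/7! = 12/5040
(j±m)!: 1!*3!*5!*0!*3!*0! = 4320
prefactor² = (2J+1)*Δ*N² = 288/7
  k=3: −1/(3!*0!*0!*2!*1!*0!) = -1/12
Σ = -1/12  ⇒  CG² = 288/7*(-1/12)² = 2/7
CG = −√(2/7) = -0.534522

−√(2/7) ≈ -0.534522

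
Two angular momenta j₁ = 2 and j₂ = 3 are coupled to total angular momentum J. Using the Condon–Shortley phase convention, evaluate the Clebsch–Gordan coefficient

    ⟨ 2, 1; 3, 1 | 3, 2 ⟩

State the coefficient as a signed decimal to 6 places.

-0.500000

j₁+j₂−J=2  J+j₁−j₂=2  J−j₁+j₂=4  j₁+j₂+J+1=9
(j₁±m₁, j₂±m₂, J±M) = (3,1,4,2,5,1)
P² = 64
sum k=0..1:
  [0] +1/48 = 1/48
  [1] −1/12 = -1/12
S = -1/16
C² = P²·S² = 1/4 ; C = -0.500000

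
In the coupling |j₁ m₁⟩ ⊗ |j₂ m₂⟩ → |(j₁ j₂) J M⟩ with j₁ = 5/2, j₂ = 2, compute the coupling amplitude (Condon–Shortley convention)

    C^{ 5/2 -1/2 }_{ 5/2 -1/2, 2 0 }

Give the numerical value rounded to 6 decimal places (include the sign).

-0.478091

triangle: 2!×3!×2!/8! = 24/40320
(j±m)!: 2!×3!×2!×2!×2!×3! = 576
prefactor² = (2J+1)×Δ×N² = 72/35
  k=0: +1/(0!×2!×3!×2!×0!×0!) = 1/24
  k=1: −1/(1!×1!×2!×1!×1!×1!) = -1/2
  k=2: +1/(2!×0!×1!×0!×2!×2!) = 1/8
Σ = -1/3  ⇒  CG² = 72/35×(-1/3)² = 8/35
CG = −√(8/35) = -0.478091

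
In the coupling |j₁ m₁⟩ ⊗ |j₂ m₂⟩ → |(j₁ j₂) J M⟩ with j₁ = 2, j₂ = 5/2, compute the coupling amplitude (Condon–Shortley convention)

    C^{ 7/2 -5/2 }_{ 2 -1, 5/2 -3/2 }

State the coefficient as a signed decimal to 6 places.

√[8·1!3!4!/9! · 1!3!1!4!1!6!] = √(2304/7)
  +(−1)^0/∏(0,1,3,1,0,3)! = 1/36  (running 1/36)
  +(−1)^1/∏(1,0,2,0,1,4)! = -1/48  (running 1/144)
⟨..|..⟩ = √(2304/7)·(1/144) = +0.125988

+0.125988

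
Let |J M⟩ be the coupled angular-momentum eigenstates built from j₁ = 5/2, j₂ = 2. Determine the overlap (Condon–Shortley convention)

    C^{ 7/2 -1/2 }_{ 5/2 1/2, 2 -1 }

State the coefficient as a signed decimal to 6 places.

+0.557773  (= +√(14/45))

√[8·1!4!3!/9! · 3!2!1!3!3!4!] = √(1152/35)
  +(−1)^0/∏(0,1,2,1,2,2)! = 1/8  (running 1/8)
  +(−1)^1/∏(1,0,1,0,3,3)! = -1/36  (running 7/72)
⟨..|..⟩ = √(1152/35)·(7/72) = +0.557773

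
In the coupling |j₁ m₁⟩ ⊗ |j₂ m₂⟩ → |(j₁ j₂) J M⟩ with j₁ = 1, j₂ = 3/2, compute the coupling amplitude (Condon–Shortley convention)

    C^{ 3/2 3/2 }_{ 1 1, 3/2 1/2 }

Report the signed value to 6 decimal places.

triangle: 1!*1!*2!/5! = 2/120
(j±m)!: 2!*0!*2!*1!*3!*0! = 24
prefactor² = (2J+1)*Δ*N² = 8/5
  k=0: +1/(0!*1!*0!*2!*1!*0!) = 1/2
Σ = 1/2  ⇒  CG² = 8/5*1/2² = 2/5
CG = +√(2/5) = +0.632456

+√(2/5) ≈ +0.632456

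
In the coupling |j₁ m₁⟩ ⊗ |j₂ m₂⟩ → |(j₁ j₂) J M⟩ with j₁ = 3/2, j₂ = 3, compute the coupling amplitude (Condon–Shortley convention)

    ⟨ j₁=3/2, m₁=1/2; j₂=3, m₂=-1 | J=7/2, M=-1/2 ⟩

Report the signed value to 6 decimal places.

triangle: 1!*2!*5!/9! = 240/362880
(j±m)!: 2!*1!*2!*4!*3!*4! = 13824
prefactor² = (2J+1)*Δ*N² = 512/7
  k=0: +1/(0!*1!*1!*2!*1!*3!) = 1/12
  k=1: −1/(1!*0!*0!*1!*2!*4!) = -1/48
Σ = 1/16  ⇒  CG² = 512/7*1/16² = 2/7
CG = +√(2/7) = +0.534522

+0.534522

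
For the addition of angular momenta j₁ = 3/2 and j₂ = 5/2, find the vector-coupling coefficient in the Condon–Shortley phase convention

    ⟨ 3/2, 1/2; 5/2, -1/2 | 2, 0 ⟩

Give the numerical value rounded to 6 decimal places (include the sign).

−√(1/14) = -0.267261

triangle: 2!×1!×3!/7! = 12/5040
(j±m)!: 2!×1!×2!×3!×2!×2! = 96
prefactor² = (2J+1)×Δ×N² = 8/7
  k=0: +1/(0!×2!×1!×2!×0!×1!) = 1/4
  k=1: −1/(1!×1!×0!×1!×1!×2!) = -1/2
Σ = -1/4  ⇒  CG² = 8/7×(-1/4)² = 1/14
CG = −√(1/14) = -0.267261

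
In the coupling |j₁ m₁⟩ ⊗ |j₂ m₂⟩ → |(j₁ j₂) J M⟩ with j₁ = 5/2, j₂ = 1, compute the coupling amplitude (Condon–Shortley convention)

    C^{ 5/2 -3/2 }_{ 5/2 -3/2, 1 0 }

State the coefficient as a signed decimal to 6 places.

−√(9/35) = -0.507093

j₁+j₂−J=1  J+j₁−j₂=4  J−j₁+j₂=1  j₁+j₂+J+1=7
(j₁±m₁, j₂±m₂, J±M) = (1,4,1,1,1,4)
P² = 576/35
sum k=0..1:
  [0] +1/24 = 1/24
  [1] −1/6 = -1/6
S = -1/8
C² = P²·S² = 9/35 ; C = -0.507093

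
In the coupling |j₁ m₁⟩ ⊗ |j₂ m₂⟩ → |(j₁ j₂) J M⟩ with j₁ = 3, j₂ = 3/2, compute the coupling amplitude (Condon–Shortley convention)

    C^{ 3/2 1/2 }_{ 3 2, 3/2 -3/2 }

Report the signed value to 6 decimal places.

j₁+j₂−J=3  J+j₁−j₂=3  J−j₁+j₂=0  j₁+j₂+J+1=7
(j₁±m₁, j₂±m₂, J±M) = (5,1,0,3,2,1)
P² = 288/7
sum k=0..0:
  [0] +1/12 = 1/12
S = 1/12
C² = P²·S² = 2/7 ; C = +0.534522

+0.534522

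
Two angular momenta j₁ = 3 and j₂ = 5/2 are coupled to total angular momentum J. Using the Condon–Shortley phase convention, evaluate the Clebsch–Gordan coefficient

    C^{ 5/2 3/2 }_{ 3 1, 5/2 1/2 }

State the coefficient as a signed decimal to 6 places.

triangle: 3!*3!*2!/9! = 72/362880
(j±m)!: 4!*2!*3!*2!*4!*1! = 13824
prefactor² = (2J+1)*Δ*N² = 576/35
  k=1: −1/(1!*2!*1!*2!*2!*0!) = -1/8
  k=2: +1/(2!*1!*0!*1!*3!*1!) = 1/12
Σ = -1/24  ⇒  CG² = 576/35*(-1/24)² = 1/35
CG = −√(1/35) = -0.169031

-0.169031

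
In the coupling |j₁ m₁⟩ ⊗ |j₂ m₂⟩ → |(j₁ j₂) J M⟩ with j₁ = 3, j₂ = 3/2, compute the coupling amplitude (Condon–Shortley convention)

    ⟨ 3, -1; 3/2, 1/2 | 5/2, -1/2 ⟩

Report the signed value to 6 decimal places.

−√(1/70) ≈ -0.119523

triangle: 2!×4!×1!/8! = 48/40320
(j±m)!: 2!×4!×2!×1!×2!×3! = 1152
prefactor² = (2J+1)×Δ×N² = 288/35
  k=1: −1/(1!×1!×3!×1!×1!×0!) = -1/6
  k=2: +1/(2!×0!×2!×0!×2!×1!) = 1/8
Σ = -1/24  ⇒  CG² = 288/35×(-1/24)² = 1/70
CG = −√(1/70) = -0.119523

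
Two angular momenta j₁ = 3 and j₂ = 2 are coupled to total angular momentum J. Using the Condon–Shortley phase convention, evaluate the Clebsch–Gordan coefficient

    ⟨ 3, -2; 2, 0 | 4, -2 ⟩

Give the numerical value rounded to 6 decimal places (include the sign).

−√(12/35) ≈ -0.585540

triangle: 1!·5!·3!/10! = 720/3628800
(j±m)!: 1!·5!·2!·2!·2!·6! = 691200
prefactor² = (2J+1)·Δ·N² = 8640/7
  k=0: +1/(0!·1!·5!·2!·0!·1!) = 1/240
  k=1: −1/(1!·0!·4!·1!·1!·2!) = -1/48
Σ = -1/60  ⇒  CG² = 8640/7·(-1/60)² = 12/35
CG = −√(12/35) = -0.585540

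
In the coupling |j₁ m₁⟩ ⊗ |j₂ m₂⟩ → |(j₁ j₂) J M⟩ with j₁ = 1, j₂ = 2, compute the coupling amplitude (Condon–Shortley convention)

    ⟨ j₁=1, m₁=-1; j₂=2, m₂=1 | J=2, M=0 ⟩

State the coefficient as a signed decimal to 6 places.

−√(1/2) ≈ -0.707107

j₁+j₂−J=1  J+j₁−j₂=1  J−j₁+j₂=3  j₁+j₂+J+1=6
(j₁±m₁, j₂±m₂, J±M) = (0,2,3,1,2,2)
P² = 2
sum k=1..1:
  [1] −1/2 = -1/2
S = -1/2
C² = P²·S² = 1/2 ; C = -0.707107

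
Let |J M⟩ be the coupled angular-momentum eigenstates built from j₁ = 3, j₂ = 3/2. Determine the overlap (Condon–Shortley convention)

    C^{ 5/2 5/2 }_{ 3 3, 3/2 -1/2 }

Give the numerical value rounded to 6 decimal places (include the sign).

j₁+j₂−J=2  J+j₁−j₂=4  J−j₁+j₂=1  j₁+j₂+J+1=8
(j₁±m₁, j₂±m₂, J±M) = (6,0,1,2,5,0)
P² = 8640/7
sum k=0..0:
  [0] +1/48 = 1/48
S = 1/48
C² = P²·S² = 15/28 ; C = +0.731925

+0.731925  (= +√(15/28))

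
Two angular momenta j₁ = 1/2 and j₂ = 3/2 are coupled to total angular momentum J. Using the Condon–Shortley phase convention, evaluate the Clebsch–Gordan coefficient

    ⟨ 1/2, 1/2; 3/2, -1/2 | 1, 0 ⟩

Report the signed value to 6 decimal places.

√[3·1!0!2!/4! · 1!0!1!2!1!1!] = √(1/2)
  +(−1)^0/∏(0,1,0,1,0,1)! = 1  (running 1)
⟨..|..⟩ = √(1/2)·(1) = +0.707107

+√(1/2) = +0.707107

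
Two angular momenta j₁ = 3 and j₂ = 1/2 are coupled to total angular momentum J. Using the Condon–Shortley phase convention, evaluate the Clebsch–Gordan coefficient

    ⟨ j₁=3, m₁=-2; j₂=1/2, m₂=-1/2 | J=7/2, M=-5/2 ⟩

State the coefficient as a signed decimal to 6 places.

triangle: 0!*6!*1!/8! = 720/40320
(j±m)!: 1!*5!*0!*1!*1!*6! = 86400
prefactor² = (2J+1)*Δ*N² = 86400/7
  k=0: +1/(0!*0!*5!*0!*1!*1!) = 1/120
Σ = 1/120  ⇒  CG² = 86400/7*1/120² = 6/7
CG = +√(6/7) = +0.925820

+√(6/7) ≈ +0.925820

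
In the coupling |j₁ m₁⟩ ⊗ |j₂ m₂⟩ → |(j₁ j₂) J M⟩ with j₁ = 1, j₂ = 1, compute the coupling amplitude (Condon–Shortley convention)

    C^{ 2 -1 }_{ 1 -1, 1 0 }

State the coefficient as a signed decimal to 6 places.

j₁+j₂−J=0  J+j₁−j₂=2  J−j₁+j₂=2  j₁+j₂+J+1=5
(j₁±m₁, j₂±m₂, J±M) = (0,2,1,1,1,3)
P² = 2
sum k=0..0:
  [0] +1/2 = 1/2
S = 1/2
C² = P²·S² = 1/2 ; C = +0.707107

+0.707107  (= +√(1/2))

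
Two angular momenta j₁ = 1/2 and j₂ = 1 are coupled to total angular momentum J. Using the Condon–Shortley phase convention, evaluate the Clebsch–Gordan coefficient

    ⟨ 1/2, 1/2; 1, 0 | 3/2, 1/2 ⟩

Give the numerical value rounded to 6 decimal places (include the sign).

+0.816497  (= +√(2/3))

triangle: 0!·1!·2!/4! = 2/24
(j±m)!: 1!·0!·1!·1!·2!·1! = 2
prefactor² = (2J+1)·Δ·N² = 2/3
  k=0: +1/(0!·0!·0!·1!·1!·1!) = 1
Σ = 1  ⇒  CG² = 2/3·1² = 2/3
CG = +√(2/3) = +0.816497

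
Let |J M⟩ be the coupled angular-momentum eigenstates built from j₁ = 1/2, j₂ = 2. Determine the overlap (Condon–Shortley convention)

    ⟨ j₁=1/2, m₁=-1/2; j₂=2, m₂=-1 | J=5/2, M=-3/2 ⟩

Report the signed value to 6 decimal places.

triangle: 0!·1!·4!/6! = 24/720
(j±m)!: 0!·1!·1!·3!·1!·4! = 144
prefactor² = (2J+1)·Δ·N² = 144/5
  k=0: +1/(0!·0!·1!·1!·0!·3!) = 1/6
Σ = 1/6  ⇒  CG² = 144/5·1/6² = 4/5
CG = +√(4/5) = +0.894427

+0.894427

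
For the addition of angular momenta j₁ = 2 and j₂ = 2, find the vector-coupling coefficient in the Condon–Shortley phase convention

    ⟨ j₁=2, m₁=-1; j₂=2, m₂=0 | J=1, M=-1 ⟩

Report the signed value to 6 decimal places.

+0.547723  (= +√(3/10))

√[3·3!1!1!/6! · 1!3!2!2!0!2!] = √(6/5)
  +(−1)^2/∏(2,1,1,0,0,1)! = 1/2  (running 1/2)
⟨..|..⟩ = √(6/5)·(1/2) = +0.547723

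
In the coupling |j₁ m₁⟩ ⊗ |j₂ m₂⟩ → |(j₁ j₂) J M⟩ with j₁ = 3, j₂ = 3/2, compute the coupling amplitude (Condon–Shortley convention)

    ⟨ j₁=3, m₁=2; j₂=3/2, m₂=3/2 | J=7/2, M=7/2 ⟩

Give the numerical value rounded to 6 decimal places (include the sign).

-0.577350  (= −√(1/3))

j₁+j₂−J=1  J+j₁−j₂=5  J−j₁+j₂=2  j₁+j₂+J+1=9
(j₁±m₁, j₂±m₂, J±M) = (5,1,3,0,7,0)
P² = 19200
sum k=1..1:
  [1] −1/240 = -1/240
S = -1/240
C² = P²·S² = 1/3 ; C = -0.577350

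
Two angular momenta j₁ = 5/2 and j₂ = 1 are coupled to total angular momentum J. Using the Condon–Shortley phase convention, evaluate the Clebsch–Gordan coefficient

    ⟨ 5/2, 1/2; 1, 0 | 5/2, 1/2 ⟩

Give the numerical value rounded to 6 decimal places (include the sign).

+0.169031

triangle: 1!×4!×1!/7! = 24/5040
(j±m)!: 3!×2!×1!×1!×3!×2! = 144
prefactor² = (2J+1)×Δ×N² = 144/35
  k=0: +1/(0!×1!×2!×1!×2!×0!) = 1/4
  k=1: −1/(1!×0!×1!×0!×3!×1!) = -1/6
Σ = 1/12  ⇒  CG² = 144/35×1/12² = 1/35
CG = +√(1/35) = +0.169031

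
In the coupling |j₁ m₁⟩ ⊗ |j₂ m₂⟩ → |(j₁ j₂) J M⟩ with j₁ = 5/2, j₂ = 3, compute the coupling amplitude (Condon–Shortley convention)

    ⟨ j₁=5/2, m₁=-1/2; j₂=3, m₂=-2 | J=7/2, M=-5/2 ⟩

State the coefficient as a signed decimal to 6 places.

√[8·2!3!4!/10! · 2!3!1!5!1!6!] = √(4608/7)
  +(−1)^0/∏(0,2,3,1,0,3)! = 1/72  (running 1/72)
  +(−1)^1/∏(1,1,2,0,1,4)! = -1/48  (running -1/144)
⟨..|..⟩ = √(4608/7)·(-1/144) = -0.178174

-0.178174  (= −√(2/63))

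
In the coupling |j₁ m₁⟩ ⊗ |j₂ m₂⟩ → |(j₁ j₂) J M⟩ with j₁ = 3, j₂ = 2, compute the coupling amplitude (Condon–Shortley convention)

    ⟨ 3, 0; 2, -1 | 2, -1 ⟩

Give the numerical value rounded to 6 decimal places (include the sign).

j₁+j₂−J=3  J+j₁−j₂=3  J−j₁+j₂=1  j₁+j₂+J+1=8
(j₁±m₁, j₂±m₂, J±M) = (3,3,1,3,1,3)
P² = 81/14
sum k=0..1:
  [0] +1/36 = 1/36
  [1] −1/4 = -1/4
S = -2/9
C² = P²·S² = 2/7 ; C = -0.534522

-0.534522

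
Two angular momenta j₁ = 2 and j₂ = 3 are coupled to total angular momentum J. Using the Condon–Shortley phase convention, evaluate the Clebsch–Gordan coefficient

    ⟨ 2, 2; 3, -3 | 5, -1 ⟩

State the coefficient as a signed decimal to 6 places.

+0.069007  (= +√(1/210))

j₁+j₂−J=0  J+j₁−j₂=4  J−j₁+j₂=6  j₁+j₂+J+1=11
(j₁±m₁, j₂±m₂, J±M) = (4,0,0,6,4,6)
P² = 9953280/7
sum k=0..0:
  [0] +1/17280 = 1/17280
S = 1/17280
C² = P²·S² = 1/210 ; C = +0.069007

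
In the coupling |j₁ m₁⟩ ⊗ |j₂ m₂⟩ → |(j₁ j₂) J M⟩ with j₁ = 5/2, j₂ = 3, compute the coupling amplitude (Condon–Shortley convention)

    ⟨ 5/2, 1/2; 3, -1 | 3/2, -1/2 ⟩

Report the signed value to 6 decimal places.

√[4·4!1!2!/8! · 3!2!2!4!1!2!] = √(192/35)
  +(−1)^1/∏(1,3,1,1,0,1)! = -1/6  (running -1/6)
  +(−1)^2/∏(2,2,0,0,1,2)! = 1/8  (running -1/24)
⟨..|..⟩ = √(192/35)·(-1/24) = -0.097590

−√(1/105) ≈ -0.097590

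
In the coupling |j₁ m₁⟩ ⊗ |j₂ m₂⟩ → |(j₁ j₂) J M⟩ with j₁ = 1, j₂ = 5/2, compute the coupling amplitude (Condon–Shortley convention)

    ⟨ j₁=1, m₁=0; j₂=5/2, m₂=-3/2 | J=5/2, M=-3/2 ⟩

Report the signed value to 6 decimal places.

triangle: 1!×1!×4!/7! = 24/5040
(j±m)!: 1!×1!×1!×4!×1!×4! = 576
prefactor² = (2J+1)×Δ×N² = 576/35
  k=0: +1/(0!×1!×1!×1!×0!×3!) = 1/6
  k=1: −1/(1!×0!×0!×0!×1!×4!) = -1/24
Σ = 1/8  ⇒  CG² = 576/35×1/8² = 9/35
CG = +√(9/35) = +0.507093

+0.507093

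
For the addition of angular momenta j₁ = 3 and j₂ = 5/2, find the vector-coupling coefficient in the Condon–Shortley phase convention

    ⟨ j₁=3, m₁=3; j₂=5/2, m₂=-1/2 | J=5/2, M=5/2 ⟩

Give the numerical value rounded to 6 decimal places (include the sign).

√[6·3!3!2!/9! · 6!0!2!3!5!0!] = √(8640/7)
  +(−1)^0/∏(0,3,0,2,3,0)! = 1/72  (running 1/72)
⟨..|..⟩ = √(8640/7)·(1/72) = +0.487950

+√(5/21) ≈ +0.487950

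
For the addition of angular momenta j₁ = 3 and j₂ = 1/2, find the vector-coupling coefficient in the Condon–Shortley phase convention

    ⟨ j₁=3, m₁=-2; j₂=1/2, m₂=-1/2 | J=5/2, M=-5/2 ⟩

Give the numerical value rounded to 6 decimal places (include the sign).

+0.377964  (= +√(1/7))

√[6·1!5!0!/7! · 1!5!0!1!0!5!] = √(14400/7)
  +(−1)^0/∏(0,1,5,0,0,0)! = 1/120  (running 1/120)
⟨..|..⟩ = √(14400/7)·(1/120) = +0.377964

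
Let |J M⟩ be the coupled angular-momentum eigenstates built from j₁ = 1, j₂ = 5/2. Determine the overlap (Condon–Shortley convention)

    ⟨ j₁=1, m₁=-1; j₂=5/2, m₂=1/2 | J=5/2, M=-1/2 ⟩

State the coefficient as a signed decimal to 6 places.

−√(18/35) ≈ -0.717137

triangle: 1!*1!*4!/7! = 24/5040
(j±m)!: 0!*2!*3!*2!*2!*3! = 288
prefactor² = (2J+1)*Δ*N² = 288/35
  k=1: −1/(1!*0!*1!*2!*0!*2!) = -1/4
Σ = -1/4  ⇒  CG² = 288/35*(-1/4)² = 18/35
CG = −√(18/35) = -0.717137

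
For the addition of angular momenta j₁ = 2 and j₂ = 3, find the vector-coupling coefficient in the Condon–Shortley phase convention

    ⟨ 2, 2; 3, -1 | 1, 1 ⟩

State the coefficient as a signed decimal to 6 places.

+0.169031

j₁+j₂−J=4  J+j₁−j₂=0  J−j₁+j₂=2  j₁+j₂+J+1=7
(j₁±m₁, j₂±m₂, J±M) = (4,0,2,4,2,0)
P² = 2304/35
sum k=0..0:
  [0] +1/48 = 1/48
S = 1/48
C² = P²·S² = 1/35 ; C = +0.169031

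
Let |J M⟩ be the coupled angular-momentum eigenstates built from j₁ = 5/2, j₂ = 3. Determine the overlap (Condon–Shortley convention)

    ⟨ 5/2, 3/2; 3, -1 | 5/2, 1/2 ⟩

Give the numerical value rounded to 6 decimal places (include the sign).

-0.169031

√[6·3!2!3!/9! · 4!1!2!4!3!2!] = √(576/35)
  +(−1)^0/∏(0,3,1,2,1,1)! = 1/12  (running 1/12)
  +(−1)^1/∏(1,2,0,1,2,2)! = -1/8  (running -1/24)
⟨..|..⟩ = √(576/35)·(-1/24) = -0.169031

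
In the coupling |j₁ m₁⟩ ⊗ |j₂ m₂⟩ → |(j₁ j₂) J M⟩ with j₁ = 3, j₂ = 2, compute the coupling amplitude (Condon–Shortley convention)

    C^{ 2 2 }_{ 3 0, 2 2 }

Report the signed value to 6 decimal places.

triangle: 3!·3!·1!/8! = 36/40320
(j±m)!: 3!·3!·4!·0!·4!·0! = 20736
prefactor² = (2J+1)·Δ·N² = 648/7
  k=3: −1/(3!·0!·0!·1!·3!·0!) = -1/36
Σ = -1/36  ⇒  CG² = 648/7·(-1/36)² = 1/14
CG = −√(1/14) = -0.267261

-0.267261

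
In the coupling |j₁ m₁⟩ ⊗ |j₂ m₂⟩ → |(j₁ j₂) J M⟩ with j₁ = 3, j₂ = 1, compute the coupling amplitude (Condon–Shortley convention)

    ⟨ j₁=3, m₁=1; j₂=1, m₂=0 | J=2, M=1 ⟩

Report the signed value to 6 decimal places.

√[5·2!4!0!/7! · 4!2!1!1!3!1!] = √(96/7)
  +(−1)^1/∏(1,1,1,0,3,0)! = -1/6  (running -1/6)
⟨..|..⟩ = √(96/7)·(-1/6) = -0.617213

-0.617213  (= −√(8/21))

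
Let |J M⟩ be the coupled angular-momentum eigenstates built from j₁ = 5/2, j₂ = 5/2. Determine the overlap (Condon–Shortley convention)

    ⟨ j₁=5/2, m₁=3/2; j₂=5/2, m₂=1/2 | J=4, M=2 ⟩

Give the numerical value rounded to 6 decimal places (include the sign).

+0.422577  (= +√(5/28))

j₁+j₂−J=1  J+j₁−j₂=4  J−j₁+j₂=4  j₁+j₂+J+1=10
(j₁±m₁, j₂±m₂, J±M) = (4,1,3,2,6,2)
P² = 20736/35
sum k=0..1:
  [0] +1/36 = 1/36
  [1] −1/96 = -1/96
S = 5/288
C² = P²·S² = 5/28 ; C = +0.422577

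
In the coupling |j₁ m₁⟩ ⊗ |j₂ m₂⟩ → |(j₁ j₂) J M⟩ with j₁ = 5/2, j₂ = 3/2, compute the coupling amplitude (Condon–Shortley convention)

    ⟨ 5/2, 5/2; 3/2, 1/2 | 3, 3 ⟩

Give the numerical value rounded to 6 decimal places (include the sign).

+√(5/8) ≈ +0.790569

triangle: 1!·4!·2!/8! = 48/40320
(j±m)!: 5!·0!·2!·1!·6!·0! = 172800
prefactor² = (2J+1)·Δ·N² = 1440
  k=0: +1/(0!·1!·0!·2!·4!·0!) = 1/48
Σ = 1/48  ⇒  CG² = 1440·1/48² = 5/8
CG = +√(5/8) = +0.790569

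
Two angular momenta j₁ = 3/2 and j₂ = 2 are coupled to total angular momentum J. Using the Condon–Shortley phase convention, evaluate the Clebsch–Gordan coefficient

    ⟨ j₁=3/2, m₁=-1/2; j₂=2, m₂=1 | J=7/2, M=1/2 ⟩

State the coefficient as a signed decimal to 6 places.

+√(12/35) = +0.585540

√[8·0!3!4!/8! · 1!2!3!1!4!3!] = √(1728/35)
  +(−1)^0/∏(0,0,2,3,1,1)! = 1/12  (running 1/12)
⟨..|..⟩ = √(1728/35)·(1/12) = +0.585540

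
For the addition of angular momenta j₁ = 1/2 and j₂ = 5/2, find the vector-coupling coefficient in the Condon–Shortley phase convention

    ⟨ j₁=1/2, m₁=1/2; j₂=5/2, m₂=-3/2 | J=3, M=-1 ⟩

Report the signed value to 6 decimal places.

+0.577350  (= +√(1/3))

triangle: 0!×1!×5!/7! = 120/5040
(j±m)!: 1!×0!×1!×4!×2!×4! = 1152
prefactor² = (2J+1)×Δ×N² = 192
  k=0: +1/(0!×0!×0!×1!×1!×4!) = 1/24
Σ = 1/24  ⇒  CG² = 192×1/24² = 1/3
CG = +√(1/3) = +0.577350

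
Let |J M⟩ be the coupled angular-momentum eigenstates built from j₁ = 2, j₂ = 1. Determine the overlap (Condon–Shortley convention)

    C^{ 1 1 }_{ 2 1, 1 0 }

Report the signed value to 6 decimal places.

-0.547723

triangle: 2!*2!*0!/5! = 4/120
(j±m)!: 3!*1!*1!*1!*2!*0! = 12
prefactor² = (2J+1)*Δ*N² = 6/5
  k=1: −1/(1!*1!*0!*0!*2!*0!) = -1/2
Σ = -1/2  ⇒  CG² = 6/5*(-1/2)² = 3/10
CG = −√(3/10) = -0.547723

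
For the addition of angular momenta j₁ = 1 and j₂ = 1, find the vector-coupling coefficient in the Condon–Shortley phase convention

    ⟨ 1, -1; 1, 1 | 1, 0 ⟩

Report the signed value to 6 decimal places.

triangle: 1!*1!*1!/4! = 1/24
(j±m)!: 0!*2!*2!*0!*1!*1! = 4
prefactor² = (2J+1)*Δ*N² = 1/2
  k=1: −1/(1!*0!*1!*1!*0!*0!) = -1
Σ = -1  ⇒  CG² = 1/2*(-1)² = 1/2
CG = −√(1/2) = -0.707107

−√(1/2) = -0.707107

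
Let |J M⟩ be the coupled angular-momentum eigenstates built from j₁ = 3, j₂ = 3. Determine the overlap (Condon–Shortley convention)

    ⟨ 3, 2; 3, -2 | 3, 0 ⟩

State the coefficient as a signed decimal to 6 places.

+0.408248

j₁+j₂−J=3  J+j₁−j₂=3  J−j₁+j₂=3  j₁+j₂+J+1=10
(j₁±m₁, j₂±m₂, J±M) = (5,1,1,5,3,3)
P² = 216
sum k=0..1:
  [0] +1/24 = 1/24
  [1] −1/72 = -1/72
S = 1/36
C² = P²·S² = 1/6 ; C = +0.408248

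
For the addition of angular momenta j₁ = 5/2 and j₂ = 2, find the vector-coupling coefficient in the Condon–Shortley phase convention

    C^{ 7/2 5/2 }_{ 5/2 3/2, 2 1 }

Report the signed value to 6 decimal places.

j₁+j₂−J=1  J+j₁−j₂=4  J−j₁+j₂=3  j₁+j₂+J+1=9
(j₁±m₁, j₂±m₂, J±M) = (4,1,3,1,6,1)
P² = 2304/7
sum k=0..1:
  [0] +1/36 = 1/36
  [1] −1/48 = -1/48
S = 1/144
C² = P²·S² = 1/63 ; C = +0.125988

+√(1/63) ≈ +0.125988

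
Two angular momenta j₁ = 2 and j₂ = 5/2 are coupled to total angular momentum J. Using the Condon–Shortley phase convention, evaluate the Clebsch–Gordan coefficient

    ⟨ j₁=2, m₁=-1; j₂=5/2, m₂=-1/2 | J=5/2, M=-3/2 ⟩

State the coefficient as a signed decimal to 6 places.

-0.414039  (= −√(6/35))

√[6·2!2!3!/8! · 1!3!2!3!1!4!] = √(216/35)
  +(−1)^1/∏(1,1,2,1,0,2)! = -1/4  (running -1/4)
  +(−1)^2/∏(2,0,1,0,1,3)! = 1/12  (running -1/6)
⟨..|..⟩ = √(216/35)·(-1/6) = -0.414039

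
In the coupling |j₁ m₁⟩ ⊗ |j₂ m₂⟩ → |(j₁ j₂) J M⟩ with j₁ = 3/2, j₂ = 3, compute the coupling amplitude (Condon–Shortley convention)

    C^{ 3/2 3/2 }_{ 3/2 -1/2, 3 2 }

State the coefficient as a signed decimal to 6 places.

√[4·3!0!3!/7! · 1!2!5!1!3!0!] = √(288/7)
  +(−1)^2/∏(2,1,0,3,0,0)! = 1/12  (running 1/12)
⟨..|..⟩ = √(288/7)·(1/12) = +0.534522

+0.534522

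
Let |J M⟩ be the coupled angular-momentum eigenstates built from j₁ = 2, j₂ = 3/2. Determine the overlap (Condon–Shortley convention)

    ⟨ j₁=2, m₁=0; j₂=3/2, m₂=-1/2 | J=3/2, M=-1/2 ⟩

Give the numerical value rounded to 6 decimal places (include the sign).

−√(1/5) ≈ -0.447214

triangle: 2!×2!×1!/6! = 4/720
(j±m)!: 2!×2!×1!×2!×1!×2! = 16
prefactor² = (2J+1)×Δ×N² = 16/45
  k=0: +1/(0!×2!×2!×1!×0!×0!) = 1/4
  k=1: −1/(1!×1!×1!×0!×1!×1!) = -1
Σ = -3/4  ⇒  CG² = 16/45×(-3/4)² = 1/5
CG = −√(1/5) = -0.447214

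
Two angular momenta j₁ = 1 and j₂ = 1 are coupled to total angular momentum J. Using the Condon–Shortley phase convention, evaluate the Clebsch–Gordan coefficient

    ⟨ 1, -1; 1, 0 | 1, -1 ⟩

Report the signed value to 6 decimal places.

-0.707107  (= −√(1/2))

j₁+j₂−J=1  J+j₁−j₂=1  J−j₁+j₂=1  j₁+j₂+J+1=4
(j₁±m₁, j₂±m₂, J±M) = (0,2,1,1,0,2)
P² = 1/2
sum k=1..1:
  [1] −1/1 = -1
S = -1
C² = P²·S² = 1/2 ; C = -0.707107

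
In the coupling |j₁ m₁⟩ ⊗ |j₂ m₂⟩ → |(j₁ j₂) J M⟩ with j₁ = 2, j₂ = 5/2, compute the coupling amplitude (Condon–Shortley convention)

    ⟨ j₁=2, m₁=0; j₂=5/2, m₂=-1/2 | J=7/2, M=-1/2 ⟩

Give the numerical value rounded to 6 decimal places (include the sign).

j₁+j₂−J=1  J+j₁−j₂=3  J−j₁+j₂=4  j₁+j₂+J+1=9
(j₁±m₁, j₂±m₂, J±M) = (2,2,2,3,3,4)
P² = 768/35
sum k=0..1:
  [0] +1/8 = 1/8
  [1] −1/12 = -1/12
S = 1/24
C² = P²·S² = 4/105 ; C = +0.195180

+0.195180  (= +√(4/105))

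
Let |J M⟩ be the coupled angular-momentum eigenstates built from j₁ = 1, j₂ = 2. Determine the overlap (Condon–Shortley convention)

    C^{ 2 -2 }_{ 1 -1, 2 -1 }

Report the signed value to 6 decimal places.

√[5·1!1!3!/6! · 0!2!1!3!0!4!] = √(12)
  +(−1)^1/∏(1,0,1,0,0,3)! = -1/6  (running -1/6)
⟨..|..⟩ = √(12)·(-1/6) = -0.577350

−√(1/3) = -0.577350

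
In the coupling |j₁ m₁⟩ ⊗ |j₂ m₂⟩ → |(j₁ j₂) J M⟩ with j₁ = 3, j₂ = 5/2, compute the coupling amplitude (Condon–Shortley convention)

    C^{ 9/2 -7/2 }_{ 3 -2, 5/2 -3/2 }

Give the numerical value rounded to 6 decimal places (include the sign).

j₁+j₂−J=1  J+j₁−j₂=5  J−j₁+j₂=4  j₁+j₂+J+1=11
(j₁±m₁, j₂±m₂, J±M) = (1,5,1,4,1,8)
P² = 921600/11
sum k=0..1:
  [0] +1/720 = 1/720
  [1] −1/576 = -1/576
S = -1/2880
C² = P²·S² = 1/99 ; C = -0.100504

−√(1/99) ≈ -0.100504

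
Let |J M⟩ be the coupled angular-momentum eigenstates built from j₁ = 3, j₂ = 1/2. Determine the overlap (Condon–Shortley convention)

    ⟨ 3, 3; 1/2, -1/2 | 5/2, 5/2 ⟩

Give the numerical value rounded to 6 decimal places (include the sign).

+√(6/7) = +0.925820

triangle: 1!×5!×0!/7! = 120/5040
(j±m)!: 6!×0!×0!×1!×5!×0! = 86400
prefactor² = (2J+1)×Δ×N² = 86400/7
  k=0: +1/(0!×1!×0!×0!×5!×0!) = 1/120
Σ = 1/120  ⇒  CG² = 86400/7×1/120² = 6/7
CG = +√(6/7) = +0.925820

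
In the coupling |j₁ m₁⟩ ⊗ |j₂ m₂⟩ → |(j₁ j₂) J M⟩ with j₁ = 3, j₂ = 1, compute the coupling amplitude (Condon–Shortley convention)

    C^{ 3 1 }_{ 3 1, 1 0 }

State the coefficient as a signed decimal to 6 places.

j₁+j₂−J=1  J+j₁−j₂=5  J−j₁+j₂=1  j₁+j₂+J+1=8
(j₁±m₁, j₂±m₂, J±M) = (4,2,1,1,4,2)
P² = 48
sum k=0..1:
  [0] +1/12 = 1/12
  [1] −1/24 = -1/24
S = 1/24
C² = P²·S² = 1/12 ; C = +0.288675

+√(1/12) ≈ +0.288675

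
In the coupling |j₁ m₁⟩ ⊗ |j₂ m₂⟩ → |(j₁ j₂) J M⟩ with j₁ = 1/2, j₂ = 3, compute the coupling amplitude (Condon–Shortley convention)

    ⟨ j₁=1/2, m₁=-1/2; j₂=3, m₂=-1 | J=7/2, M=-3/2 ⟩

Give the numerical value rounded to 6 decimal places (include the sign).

+√(5/7) = +0.845154

triangle: 0!*1!*6!/8! = 720/40320
(j±m)!: 0!*1!*2!*4!*2!*5! = 11520
prefactor² = (2J+1)*Δ*N² = 11520/7
  k=0: +1/(0!*0!*1!*2!*0!*4!) = 1/48
Σ = 1/48  ⇒  CG² = 11520/7*1/48² = 5/7
CG = +√(5/7) = +0.845154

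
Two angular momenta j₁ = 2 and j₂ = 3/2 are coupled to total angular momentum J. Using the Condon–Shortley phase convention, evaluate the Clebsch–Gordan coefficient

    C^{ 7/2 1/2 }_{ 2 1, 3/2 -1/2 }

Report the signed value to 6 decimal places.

+√(12/35) = +0.585540

j₁+j₂−J=0  J+j₁−j₂=4  J−j₁+j₂=3  j₁+j₂+J+1=8
(j₁±m₁, j₂±m₂, J±M) = (3,1,1,2,4,3)
P² = 1728/35
sum k=0..0:
  [0] +1/12 = 1/12
S = 1/12
C² = P²·S² = 12/35 ; C = +0.585540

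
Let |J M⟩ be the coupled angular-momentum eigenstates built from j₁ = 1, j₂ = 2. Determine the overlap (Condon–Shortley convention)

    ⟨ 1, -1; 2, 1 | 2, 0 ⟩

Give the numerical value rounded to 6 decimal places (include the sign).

−√(1/2) ≈ -0.707107

j₁+j₂−J=1  J+j₁−j₂=1  J−j₁+j₂=3  j₁+j₂+J+1=6
(j₁±m₁, j₂±m₂, J±M) = (0,2,3,1,2,2)
P² = 2
sum k=1..1:
  [1] −1/2 = -1/2
S = -1/2
C² = P²·S² = 1/2 ; C = -0.707107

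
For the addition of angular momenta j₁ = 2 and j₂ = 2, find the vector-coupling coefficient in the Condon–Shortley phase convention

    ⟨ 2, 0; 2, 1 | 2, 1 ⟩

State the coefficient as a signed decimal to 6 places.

−√(1/14) ≈ -0.267261

j₁+j₂−J=2  J+j₁−j₂=2  J−j₁+j₂=2  j₁+j₂+J+1=7
(j₁±m₁, j₂±m₂, J±M) = (2,2,3,1,3,1)
P² = 8/7
sum k=1..2:
  [1] −1/2 = -1/2
  [2] +1/4 = 1/4
S = -1/4
C² = P²·S² = 1/14 ; C = -0.267261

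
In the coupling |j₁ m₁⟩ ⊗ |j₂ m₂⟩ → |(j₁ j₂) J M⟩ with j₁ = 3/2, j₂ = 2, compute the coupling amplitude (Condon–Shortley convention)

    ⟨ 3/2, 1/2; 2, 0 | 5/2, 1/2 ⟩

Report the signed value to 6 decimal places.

+0.292770

√[6·1!2!3!/7! · 2!1!2!2!3!2!] = √(48/35)
  +(−1)^0/∏(0,1,1,2,1,1)! = 1/2  (running 1/2)
  +(−1)^1/∏(1,0,0,1,2,2)! = -1/4  (running 1/4)
⟨..|..⟩ = √(48/35)·(1/4) = +0.292770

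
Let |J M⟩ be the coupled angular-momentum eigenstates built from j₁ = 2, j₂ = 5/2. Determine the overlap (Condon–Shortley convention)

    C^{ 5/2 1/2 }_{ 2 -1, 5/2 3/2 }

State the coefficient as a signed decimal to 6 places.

j₁+j₂−J=2  J+j₁−j₂=2  J−j₁+j₂=3  j₁+j₂+J+1=8
(j₁±m₁, j₂±m₂, J±M) = (1,3,4,1,3,2)
P² = 216/35
sum k=1..2:
  [1] −1/12 = -1/12
  [2] +1/4 = 1/4
S = 1/6
C² = P²·S² = 6/35 ; C = +0.414039

+0.414039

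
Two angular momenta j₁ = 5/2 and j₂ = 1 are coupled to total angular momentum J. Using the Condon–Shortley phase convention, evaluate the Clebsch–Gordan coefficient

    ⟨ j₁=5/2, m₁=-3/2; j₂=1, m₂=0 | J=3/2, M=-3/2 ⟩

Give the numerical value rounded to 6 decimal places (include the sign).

√[4·2!3!0!/6! · 1!4!1!1!0!3!] = √(48/5)
  +(−1)^1/∏(1,1,3,0,0,0)! = -1/6  (running -1/6)
⟨..|..⟩ = √(48/5)·(-1/6) = -0.516398

−√(4/15) ≈ -0.516398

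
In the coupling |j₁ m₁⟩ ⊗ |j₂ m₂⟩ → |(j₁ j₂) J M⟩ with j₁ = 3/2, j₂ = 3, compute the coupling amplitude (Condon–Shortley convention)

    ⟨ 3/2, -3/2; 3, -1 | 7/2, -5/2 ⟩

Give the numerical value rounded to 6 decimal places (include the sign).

-0.690066  (= −√(10/21))

triangle: 1!*2!*5!/9! = 240/362880
(j±m)!: 0!*3!*2!*4!*1!*6! = 207360
prefactor² = (2J+1)*Δ*N² = 7680/7
  k=1: −1/(1!*0!*2!*1!*0!*4!) = -1/48
Σ = -1/48  ⇒  CG² = 7680/7*(-1/48)² = 10/21
CG = −√(10/21) = -0.690066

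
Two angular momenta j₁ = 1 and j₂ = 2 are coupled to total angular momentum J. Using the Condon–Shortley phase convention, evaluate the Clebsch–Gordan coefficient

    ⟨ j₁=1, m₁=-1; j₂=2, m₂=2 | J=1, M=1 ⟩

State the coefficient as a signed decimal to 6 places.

triangle: 2!·0!·2!/5! = 4/120
(j±m)!: 0!·2!·4!·0!·2!·0! = 96
prefactor² = (2J+1)·Δ·N² = 48/5
  k=2: +1/(2!·0!·0!·2!·0!·0!) = 1/4
Σ = 1/4  ⇒  CG² = 48/5·1/4² = 3/5
CG = +√(3/5) = +0.774597

+0.774597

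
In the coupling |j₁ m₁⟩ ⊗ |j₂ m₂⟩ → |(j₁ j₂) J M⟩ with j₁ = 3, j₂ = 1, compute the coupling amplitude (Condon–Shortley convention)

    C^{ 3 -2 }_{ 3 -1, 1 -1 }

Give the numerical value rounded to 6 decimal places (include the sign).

√[7·1!5!1!/8! · 2!4!0!2!1!5!] = √(240)
  +(−1)^0/∏(0,1,4,0,1,1)! = 1/24  (running 1/24)
⟨..|..⟩ = √(240)·(1/24) = +0.645497

+0.645497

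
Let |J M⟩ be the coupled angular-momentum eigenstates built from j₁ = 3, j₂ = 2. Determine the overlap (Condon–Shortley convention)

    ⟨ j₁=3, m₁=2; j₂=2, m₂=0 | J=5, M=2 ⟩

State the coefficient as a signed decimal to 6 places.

+√(3/10) = +0.547723

√[11·0!6!4!/11! · 5!1!2!2!7!3!] = √(69120)
  +(−1)^0/∏(0,0,1,2,5,2)! = 1/480  (running 1/480)
⟨..|..⟩ = √(69120)·(1/480) = +0.547723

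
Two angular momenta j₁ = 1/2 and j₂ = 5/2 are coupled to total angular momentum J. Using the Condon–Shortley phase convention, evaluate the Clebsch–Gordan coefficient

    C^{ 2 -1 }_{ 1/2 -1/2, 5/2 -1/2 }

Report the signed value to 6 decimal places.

-0.577350

j₁+j₂−J=1  J+j₁−j₂=0  J−j₁+j₂=4  j₁+j₂+J+1=6
(j₁±m₁, j₂±m₂, J±M) = (0,1,2,3,1,3)
P² = 12
sum k=1..1:
  [1] −1/6 = -1/6
S = -1/6
C² = P²·S² = 1/3 ; C = -0.577350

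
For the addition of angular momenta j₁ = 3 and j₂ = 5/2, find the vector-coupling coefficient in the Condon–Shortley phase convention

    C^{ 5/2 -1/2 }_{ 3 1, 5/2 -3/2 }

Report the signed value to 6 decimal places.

√[6·3!3!2!/9! · 4!2!1!4!2!3!] = √(576/35)
  +(−1)^0/∏(0,3,2,1,1,1)! = 1/12  (running 1/12)
  +(−1)^1/∏(1,2,1,0,2,2)! = -1/8  (running -1/24)
⟨..|..⟩ = √(576/35)·(-1/24) = -0.169031

−√(1/35) ≈ -0.169031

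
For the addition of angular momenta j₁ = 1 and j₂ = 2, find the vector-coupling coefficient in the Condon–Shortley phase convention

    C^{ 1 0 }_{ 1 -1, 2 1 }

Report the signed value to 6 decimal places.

+0.547723

triangle: 2!·0!·2!/5! = 4/120
(j±m)!: 0!·2!·3!·1!·1!·1! = 12
prefactor² = (2J+1)·Δ·N² = 6/5
  k=2: +1/(2!·0!·0!·1!·0!·1!) = 1/2
Σ = 1/2  ⇒  CG² = 6/5·1/2² = 3/10
CG = +√(3/10) = +0.547723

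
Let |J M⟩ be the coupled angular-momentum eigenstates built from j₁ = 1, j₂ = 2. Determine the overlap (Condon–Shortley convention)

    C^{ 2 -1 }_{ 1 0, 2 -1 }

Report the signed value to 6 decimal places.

triangle: 1!*1!*3!/6! = 6/720
(j±m)!: 1!*1!*1!*3!*1!*3! = 36
prefactor² = (2J+1)*Δ*N² = 3/2
  k=0: +1/(0!*1!*1!*1!*0!*2!) = 1/2
  k=1: −1/(1!*0!*0!*0!*1!*3!) = -1/6
Σ = 1/3  ⇒  CG² = 3/2*1/3² = 1/6
CG = +√(1/6) = +0.408248

+0.408248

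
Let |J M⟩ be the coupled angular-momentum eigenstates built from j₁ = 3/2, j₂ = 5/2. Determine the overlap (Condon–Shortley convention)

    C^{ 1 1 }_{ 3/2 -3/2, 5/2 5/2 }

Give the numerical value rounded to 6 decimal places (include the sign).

-0.707107

√[3·3!0!2!/6! · 0!3!5!0!2!0!] = √(72)
  +(−1)^3/∏(3,0,0,2,0,0)! = -1/12  (running -1/12)
⟨..|..⟩ = √(72)·(-1/12) = -0.707107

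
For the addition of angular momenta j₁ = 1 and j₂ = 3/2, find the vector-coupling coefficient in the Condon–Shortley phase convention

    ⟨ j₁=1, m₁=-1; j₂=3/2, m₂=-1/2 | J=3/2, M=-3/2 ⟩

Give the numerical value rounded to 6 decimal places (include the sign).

-0.632456  (= −√(2/5))

triangle: 1!×1!×2!/5! = 2/120
(j±m)!: 0!×2!×1!×2!×0!×3! = 24
prefactor² = (2J+1)×Δ×N² = 8/5
  k=1: −1/(1!×0!×1!×0!×0!×2!) = -1/2
Σ = -1/2  ⇒  CG² = 8/5×(-1/2)² = 2/5
CG = −√(2/5) = -0.632456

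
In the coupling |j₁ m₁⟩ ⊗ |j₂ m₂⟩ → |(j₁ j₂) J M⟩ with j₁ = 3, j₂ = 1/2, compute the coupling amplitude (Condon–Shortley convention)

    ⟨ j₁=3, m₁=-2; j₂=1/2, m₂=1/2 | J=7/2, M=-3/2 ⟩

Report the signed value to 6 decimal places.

+0.534522  (= +√(2/7))

triangle: 0!×6!×1!/8! = 720/40320
(j±m)!: 1!×5!×1!×0!×2!×5! = 28800
prefactor² = (2J+1)×Δ×N² = 28800/7
  k=0: +1/(0!×0!×5!×1!×1!×0!) = 1/120
Σ = 1/120  ⇒  CG² = 28800/7×1/120² = 2/7
CG = +√(2/7) = +0.534522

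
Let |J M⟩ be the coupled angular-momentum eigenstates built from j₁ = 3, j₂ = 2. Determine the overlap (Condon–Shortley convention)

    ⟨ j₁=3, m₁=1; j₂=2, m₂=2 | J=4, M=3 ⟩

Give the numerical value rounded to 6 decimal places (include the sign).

-0.707107

j₁+j₂−J=1  J+j₁−j₂=5  J−j₁+j₂=3  j₁+j₂+J+1=10
(j₁±m₁, j₂±m₂, J±M) = (4,2,4,0,7,1)
P² = 10368
sum k=1..1:
  [1] −1/144 = -1/144
S = -1/144
C² = P²·S² = 1/2 ; C = -0.707107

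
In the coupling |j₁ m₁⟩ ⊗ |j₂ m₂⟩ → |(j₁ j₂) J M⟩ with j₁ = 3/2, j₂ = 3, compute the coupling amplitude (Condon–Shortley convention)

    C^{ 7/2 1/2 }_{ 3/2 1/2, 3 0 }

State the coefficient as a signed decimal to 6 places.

+0.308607

√[8·1!2!5!/9! · 2!1!3!3!4!3!] = √(384/7)
  +(−1)^0/∏(0,1,1,3,1,2)! = 1/12  (running 1/12)
  +(−1)^1/∏(1,0,0,2,2,3)! = -1/24  (running 1/24)
⟨..|..⟩ = √(384/7)·(1/24) = +0.308607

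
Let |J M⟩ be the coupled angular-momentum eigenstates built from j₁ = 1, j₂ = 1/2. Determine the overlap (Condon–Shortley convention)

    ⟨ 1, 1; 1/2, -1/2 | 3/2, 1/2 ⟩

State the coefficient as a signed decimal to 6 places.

+√(1/3) ≈ +0.577350

j₁+j₂−J=0  J+j₁−j₂=2  J−j₁+j₂=1  j₁+j₂+J+1=4
(j₁±m₁, j₂±m₂, J±M) = (2,0,0,1,2,1)
P² = 4/3
sum k=0..0:
  [0] +1/2 = 1/2
S = 1/2
C² = P²·S² = 1/3 ; C = +0.577350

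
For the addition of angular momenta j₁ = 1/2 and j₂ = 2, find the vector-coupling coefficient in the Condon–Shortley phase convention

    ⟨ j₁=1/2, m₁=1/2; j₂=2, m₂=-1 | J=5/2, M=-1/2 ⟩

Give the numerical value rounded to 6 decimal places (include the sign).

+0.632456

√[6·0!1!4!/6! · 1!0!1!3!2!3!] = √(72/5)
  +(−1)^0/∏(0,0,0,1,1,3)! = 1/6  (running 1/6)
⟨..|..⟩ = √(72/5)·(1/6) = +0.632456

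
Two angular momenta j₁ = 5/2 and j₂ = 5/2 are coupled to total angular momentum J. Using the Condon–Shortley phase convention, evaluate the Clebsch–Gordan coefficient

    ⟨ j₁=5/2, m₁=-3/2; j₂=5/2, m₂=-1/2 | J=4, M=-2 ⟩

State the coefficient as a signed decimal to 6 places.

√[9·1!4!4!/10! · 1!4!2!3!2!6!] = √(20736/35)
  +(−1)^0/∏(0,1,4,2,0,2)! = 1/96  (running 1/96)
  +(−1)^1/∏(1,0,3,1,1,3)! = -1/36  (running -5/288)
⟨..|..⟩ = √(20736/35)·(-5/288) = -0.422577

−√(5/28) ≈ -0.422577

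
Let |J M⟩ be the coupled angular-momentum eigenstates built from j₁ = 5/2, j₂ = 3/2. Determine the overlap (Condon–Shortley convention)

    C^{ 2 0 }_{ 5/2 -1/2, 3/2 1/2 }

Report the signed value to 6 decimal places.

−√(1/14) ≈ -0.267261

√[5·2!3!1!/7! · 2!3!2!1!2!2!] = √(8/7)
  +(−1)^1/∏(1,1,2,1,1,0)! = -1/2  (running -1/2)
  +(−1)^2/∏(2,0,1,0,2,1)! = 1/4  (running -1/4)
⟨..|..⟩ = √(8/7)·(-1/4) = -0.267261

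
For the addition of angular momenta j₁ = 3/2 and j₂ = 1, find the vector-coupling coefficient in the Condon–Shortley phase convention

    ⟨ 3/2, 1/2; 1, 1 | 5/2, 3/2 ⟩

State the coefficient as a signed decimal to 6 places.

triangle: 0!*3!*2!/6! = 12/720
(j±m)!: 2!*1!*2!*0!*4!*1! = 96
prefactor² = (2J+1)*Δ*N² = 48/5
  k=0: +1/(0!*0!*1!*2!*2!*0!) = 1/4
Σ = 1/4  ⇒  CG² = 48/5*1/4² = 3/5
CG = +√(3/5) = +0.774597

+√(3/5) = +0.774597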